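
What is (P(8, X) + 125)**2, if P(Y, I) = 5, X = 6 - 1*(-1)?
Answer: 16900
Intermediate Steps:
X = 7 (X = 6 + 1 = 7)
(P(8, X) + 125)**2 = (5 + 125)**2 = 130**2 = 16900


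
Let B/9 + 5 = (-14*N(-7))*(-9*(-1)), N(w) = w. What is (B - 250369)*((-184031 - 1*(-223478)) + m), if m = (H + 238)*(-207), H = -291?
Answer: -12225154968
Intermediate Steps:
B = 7893 (B = -45 + 9*((-14*(-7))*(-9*(-1))) = -45 + 9*(98*9) = -45 + 9*882 = -45 + 7938 = 7893)
m = 10971 (m = (-291 + 238)*(-207) = -53*(-207) = 10971)
(B - 250369)*((-184031 - 1*(-223478)) + m) = (7893 - 250369)*((-184031 - 1*(-223478)) + 10971) = -242476*((-184031 + 223478) + 10971) = -242476*(39447 + 10971) = -242476*50418 = -12225154968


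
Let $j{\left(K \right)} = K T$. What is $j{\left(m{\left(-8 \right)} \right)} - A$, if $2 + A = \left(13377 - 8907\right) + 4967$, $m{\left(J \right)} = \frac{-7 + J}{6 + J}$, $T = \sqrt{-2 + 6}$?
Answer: $-9420$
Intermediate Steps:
$T = 2$ ($T = \sqrt{4} = 2$)
$m{\left(J \right)} = \frac{-7 + J}{6 + J}$
$A = 9435$ ($A = -2 + \left(\left(13377 - 8907\right) + 4967\right) = -2 + \left(4470 + 4967\right) = -2 + 9437 = 9435$)
$j{\left(K \right)} = 2 K$ ($j{\left(K \right)} = K 2 = 2 K$)
$j{\left(m{\left(-8 \right)} \right)} - A = 2 \frac{-7 - 8}{6 - 8} - 9435 = 2 \frac{1}{-2} \left(-15\right) - 9435 = 2 \left(\left(- \frac{1}{2}\right) \left(-15\right)\right) - 9435 = 2 \cdot \frac{15}{2} - 9435 = 15 - 9435 = -9420$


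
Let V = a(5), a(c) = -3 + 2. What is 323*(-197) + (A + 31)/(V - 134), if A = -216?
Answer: -1718000/27 ≈ -63630.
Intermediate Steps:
a(c) = -1
V = -1
323*(-197) + (A + 31)/(V - 134) = 323*(-197) + (-216 + 31)/(-1 - 134) = -63631 - 185/(-135) = -63631 - 185*(-1/135) = -63631 + 37/27 = -1718000/27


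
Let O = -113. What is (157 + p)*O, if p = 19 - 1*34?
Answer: -16046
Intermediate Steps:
p = -15 (p = 19 - 34 = -15)
(157 + p)*O = (157 - 15)*(-113) = 142*(-113) = -16046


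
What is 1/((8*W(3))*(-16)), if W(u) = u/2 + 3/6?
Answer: -1/256 ≈ -0.0039063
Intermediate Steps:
W(u) = ½ + u/2 (W(u) = u*(½) + 3*(⅙) = u/2 + ½ = ½ + u/2)
1/((8*W(3))*(-16)) = 1/((8*(½ + (½)*3))*(-16)) = 1/((8*(½ + 3/2))*(-16)) = 1/((8*2)*(-16)) = 1/(16*(-16)) = 1/(-256) = -1/256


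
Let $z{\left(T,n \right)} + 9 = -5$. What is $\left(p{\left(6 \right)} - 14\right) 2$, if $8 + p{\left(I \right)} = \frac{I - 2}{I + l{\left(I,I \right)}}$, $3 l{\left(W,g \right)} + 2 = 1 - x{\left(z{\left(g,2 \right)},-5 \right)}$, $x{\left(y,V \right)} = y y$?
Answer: $- \frac{7900}{179} \approx -44.134$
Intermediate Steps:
$z{\left(T,n \right)} = -14$ ($z{\left(T,n \right)} = -9 - 5 = -14$)
$x{\left(y,V \right)} = y^{2}$
$l{\left(W,g \right)} = - \frac{197}{3}$ ($l{\left(W,g \right)} = - \frac{2}{3} + \frac{1 - \left(-14\right)^{2}}{3} = - \frac{2}{3} + \frac{1 - 196}{3} = - \frac{2}{3} + \frac{1}{3} \left(-195\right) = - \frac{2}{3} - 65 = - \frac{197}{3}$)
$p{\left(I \right)} = -8 + \frac{-2 + I}{- \frac{197}{3} + I}$ ($p{\left(I \right)} = -8 + \frac{I - 2}{I - \frac{197}{3}} = -8 + \frac{-2 + I}{- \frac{197}{3} + I}$)
$\left(p{\left(6 \right)} - 14\right) 2 = \left(\frac{-1570 + 21 \cdot 6}{197 - 18} - 14\right) 2 = \left(\frac{-1570 + 126}{197 - 18} - 14\right) 2 = \left(\frac{1}{179} \left(-1444\right) - 14\right) 2 = \left(- \frac{1444}{179} - 14\right) 2 = \left(- \frac{3950}{179}\right) 2 = - \frac{7900}{179}$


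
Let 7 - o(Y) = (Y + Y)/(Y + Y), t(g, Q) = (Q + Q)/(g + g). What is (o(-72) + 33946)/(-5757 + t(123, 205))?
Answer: -50928/8633 ≈ -5.8992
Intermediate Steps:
t(g, Q) = Q/g (t(g, Q) = (2*Q)/((2*g)) = (2*Q)*(1/(2*g)) = Q/g)
o(Y) = 6 (o(Y) = 7 - (Y + Y)/(Y + Y) = 7 - 2*Y/(2*Y) = 7 - 2*Y*1/(2*Y) = 7 - 1*1 = 7 - 1 = 6)
(o(-72) + 33946)/(-5757 + t(123, 205)) = (6 + 33946)/(-5757 + 205/123) = 33952/(-5757 + 205*(1/123)) = 33952/(-5757 + 5/3) = 33952/(-17266/3) = 33952*(-3/17266) = -50928/8633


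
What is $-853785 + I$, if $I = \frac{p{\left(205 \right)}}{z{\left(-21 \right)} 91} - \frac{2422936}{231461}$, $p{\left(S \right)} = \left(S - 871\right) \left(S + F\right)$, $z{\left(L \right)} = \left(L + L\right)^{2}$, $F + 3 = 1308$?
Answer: $- \frac{881195619091874}{1032084599} \approx -8.538 \cdot 10^{5}$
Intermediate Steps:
$F = 1305$ ($F = -3 + 1308 = 1305$)
$z{\left(L \right)} = 4 L^{2}$ ($z{\left(L \right)} = \left(2 L\right)^{2} = 4 L^{2}$)
$p{\left(S \right)} = \left(-871 + S\right) \left(1305 + S\right)$ ($p{\left(S \right)} = \left(S - 871\right) \left(S + 1305\right) = \left(-871 + S\right) \left(1305 + S\right)$)
$I = - \frac{17269734659}{1032084599}$ ($I = \frac{-1136655 + 205^{2} + 434 \cdot 205}{4 \left(-21\right)^{2} \cdot 91} - \frac{2422936}{231461} = \frac{-1136655 + 42025 + 88970}{4 \cdot 441 \cdot 91} - \frac{2422936}{231461} = - \frac{1005660}{1764 \cdot 91} - \frac{2422936}{231461} = - \frac{1005660}{160524} - \frac{2422936}{231461} = \left(-1005660\right) \frac{1}{160524} - \frac{2422936}{231461} = - \frac{27935}{4459} - \frac{2422936}{231461} = - \frac{17269734659}{1032084599} \approx -16.733$)
$-853785 + I = -853785 - \frac{17269734659}{1032084599} = - \frac{881195619091874}{1032084599}$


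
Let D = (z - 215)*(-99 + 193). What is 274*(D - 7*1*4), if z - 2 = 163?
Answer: -1295472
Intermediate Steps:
z = 165 (z = 2 + 163 = 165)
D = -4700 (D = (165 - 215)*(-99 + 193) = -50*94 = -4700)
274*(D - 7*1*4) = 274*(-4700 - 7*1*4) = 274*(-4700 - 7*4) = 274*(-4700 - 28) = 274*(-4728) = -1295472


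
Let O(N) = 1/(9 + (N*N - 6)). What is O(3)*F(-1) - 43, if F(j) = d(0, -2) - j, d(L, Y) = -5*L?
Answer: -515/12 ≈ -42.917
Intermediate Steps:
O(N) = 1/(3 + N²) (O(N) = 1/(9 + (N² - 6)) = 1/(9 + (-6 + N²)) = 1/(3 + N²))
F(j) = -j (F(j) = -5*0 - j = 0 - j = -j)
O(3)*F(-1) - 43 = (-1*(-1))/(3 + 3²) - 43 = 1/(3 + 9) - 43 = 1/12 - 43 = -515/12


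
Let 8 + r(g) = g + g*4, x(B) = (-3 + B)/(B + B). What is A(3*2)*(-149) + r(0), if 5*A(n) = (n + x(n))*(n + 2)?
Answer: -1498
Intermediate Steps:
x(B) = (-3 + B)/(2*B) (x(B) = (-3 + B)/((2*B)) = (-3 + B)*(1/(2*B)) = (-3 + B)/(2*B))
A(n) = (2 + n)*(n + (-3 + n)/(2*n))/5 (A(n) = ((n + (-3 + n)/(2*n))*(n + 2))/5 = ((n + (-3 + n)/(2*n))*(2 + n))/5 = ((2 + n)*(n + (-3 + n)/(2*n)))/5 = (2 + n)*(n + (-3 + n)/(2*n))/5)
r(g) = -8 + 5*g (r(g) = -8 + (g + g*4) = -8 + (g + 4*g) = -8 + 5*g)
A(3*2)*(-149) + r(0) = ((-6 - 3*2 + 2*(3*2)**3 + 5*(3*2)**2)/(10*((3*2))))*(-149) + (-8 + 5*0) = ((1/10)*(-6 - 1*6 + 2*6**3 + 5*6**2)/6)*(-149) + (-8 + 0) = ((1/10)*(1/6)*(-6 - 6 + 2*216 + 5*36))*(-149) - 8 = ((1/10)*(1/6)*(-6 - 6 + 432 + 180))*(-149) - 8 = ((1/10)*(1/6)*600)*(-149) - 8 = 10*(-149) - 8 = -1490 - 8 = -1498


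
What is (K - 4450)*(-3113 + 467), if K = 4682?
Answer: -613872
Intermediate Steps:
(K - 4450)*(-3113 + 467) = (4682 - 4450)*(-3113 + 467) = 232*(-2646) = -613872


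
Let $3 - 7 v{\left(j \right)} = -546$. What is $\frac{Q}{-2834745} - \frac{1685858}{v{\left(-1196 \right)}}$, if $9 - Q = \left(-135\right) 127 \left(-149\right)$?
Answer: $- \frac{11150480093422}{518758335} \approx -21495.0$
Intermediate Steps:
$v{\left(j \right)} = \frac{549}{7}$ ($v{\left(j \right)} = \frac{3}{7} - -78 = \frac{3}{7} + 78 = \frac{549}{7}$)
$Q = -2554596$ ($Q = 9 - \left(-135\right) 127 \left(-149\right) = 9 - \left(-17145\right) \left(-149\right) = 9 - 2554605 = -2554596$)
$\frac{Q}{-2834745} - \frac{1685858}{v{\left(-1196 \right)}} = - \frac{2554596}{-2834745} - \frac{1685858}{\frac{549}{7}} = \left(-2554596\right) \left(- \frac{1}{2834745}\right) - \frac{11801006}{549} = \frac{851532}{944915} - \frac{11801006}{549} = - \frac{11150480093422}{518758335}$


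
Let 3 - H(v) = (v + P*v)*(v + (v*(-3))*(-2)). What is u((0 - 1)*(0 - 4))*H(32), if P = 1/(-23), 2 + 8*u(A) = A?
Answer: -157627/92 ≈ -1713.3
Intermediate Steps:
u(A) = -1/4 + A/8
P = -1/23 ≈ -0.043478
H(v) = 3 - 154*v**2/23 (H(v) = 3 - (v - v/23)*(v + (v*(-3))*(-2)) = 3 - 22*v/23*(v - 3*v*(-2)) = 3 - 22*v/23*(v + 6*v) = 3 - 22*v/23*7*v = 3 - 154*v**2/23)
u((0 - 1)*(0 - 4))*H(32) = (-1/4 + ((0 - 1)*(0 - 4))/8)*(3 - 154/23*32**2) = (-1/4 + (-1*(-4))/8)*(3 - 154/23*1024) = (-1/4 + (1/8)*4)*(3 - 157696/23) = (-1/4 + 1/2)*(-157627/23) = (1/4)*(-157627/23) = -157627/92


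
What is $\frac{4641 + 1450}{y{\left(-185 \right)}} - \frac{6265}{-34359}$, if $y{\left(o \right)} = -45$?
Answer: $- \frac{69666248}{515385} \approx -135.17$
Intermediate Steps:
$\frac{4641 + 1450}{y{\left(-185 \right)}} - \frac{6265}{-34359} = \frac{4641 + 1450}{-45} - \frac{6265}{-34359} = 6091 \left(- \frac{1}{45}\right) - - \frac{6265}{34359} = - \frac{6091}{45} + \frac{6265}{34359} = - \frac{69666248}{515385}$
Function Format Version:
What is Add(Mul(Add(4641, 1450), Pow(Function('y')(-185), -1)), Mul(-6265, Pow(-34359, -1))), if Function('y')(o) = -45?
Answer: Rational(-69666248, 515385) ≈ -135.17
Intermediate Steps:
Add(Mul(Add(4641, 1450), Pow(Function('y')(-185), -1)), Mul(-6265, Pow(-34359, -1))) = Add(Mul(Add(4641, 1450), Pow(-45, -1)), Mul(-6265, Pow(-34359, -1))) = Add(Mul(6091, Rational(-1, 45)), Mul(-6265, Rational(-1, 34359))) = Add(Rational(-6091, 45), Rational(6265, 34359)) = Rational(-69666248, 515385)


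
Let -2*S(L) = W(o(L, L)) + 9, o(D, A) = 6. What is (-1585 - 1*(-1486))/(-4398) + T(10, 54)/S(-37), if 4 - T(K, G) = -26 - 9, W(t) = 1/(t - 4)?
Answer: -228069/27854 ≈ -8.1880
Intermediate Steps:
W(t) = 1/(-4 + t)
T(K, G) = 39 (T(K, G) = 4 - (-26 - 9) = 4 - 1*(-35) = 4 + 35 = 39)
S(L) = -19/4 (S(L) = -(1/(-4 + 6) + 9)/2 = -(1/2 + 9)/2 = -(½ + 9)/2 = -½*19/2 = -19/4)
(-1585 - 1*(-1486))/(-4398) + T(10, 54)/S(-37) = (-1585 - 1*(-1486))/(-4398) + 39/(-19/4) = (-1585 + 1486)*(-1/4398) + 39*(-4/19) = -99*(-1/4398) - 156/19 = 33/1466 - 156/19 = -228069/27854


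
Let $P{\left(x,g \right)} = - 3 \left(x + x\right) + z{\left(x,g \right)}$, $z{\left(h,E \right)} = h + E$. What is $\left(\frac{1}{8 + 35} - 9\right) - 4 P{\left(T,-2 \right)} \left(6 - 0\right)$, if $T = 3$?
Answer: $- \frac{157488}{43} \approx -3662.5$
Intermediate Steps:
$z{\left(h,E \right)} = E + h$
$P{\left(x,g \right)} = g - 5 x$ ($P{\left(x,g \right)} = - 3 \left(x + x\right) + \left(g + x\right) = - 3 \cdot 2 x + \left(g + x\right) = - 6 x + \left(g + x\right) = g - 5 x$)
$\left(\frac{1}{8 + 35} - 9\right) - 4 P{\left(T,-2 \right)} \left(6 - 0\right) = \left(\frac{1}{8 + 35} - 9\right) - 4 \left(-2 - 15\right) \left(6 - 0\right) = \left(\frac{1}{43} - 9\right) - 4 \left(-2 - 15\right) \left(6 + 0\right) = \left(\frac{1}{43} - 9\right) \left(-4\right) \left(-17\right) 6 = - \frac{386 \cdot 68 \cdot 6}{43} = \left(- \frac{386}{43}\right) 408 = - \frac{157488}{43}$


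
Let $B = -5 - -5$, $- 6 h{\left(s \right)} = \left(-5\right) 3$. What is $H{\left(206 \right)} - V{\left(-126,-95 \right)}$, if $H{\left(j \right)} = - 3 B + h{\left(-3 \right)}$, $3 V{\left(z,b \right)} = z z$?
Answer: $- \frac{10579}{2} \approx -5289.5$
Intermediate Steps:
$h{\left(s \right)} = \frac{5}{2}$ ($h{\left(s \right)} = - \frac{\left(-5\right) 3}{6} = \left(- \frac{1}{6}\right) \left(-15\right) = \frac{5}{2}$)
$B = 0$ ($B = -5 + 5 = 0$)
$V{\left(z,b \right)} = \frac{z^{2}}{3}$ ($V{\left(z,b \right)} = \frac{z z}{3} = \frac{z^{2}}{3}$)
$H{\left(j \right)} = \frac{5}{2}$ ($H{\left(j \right)} = \left(-3\right) 0 + \frac{5}{2} = 0 + \frac{5}{2} = \frac{5}{2}$)
$H{\left(206 \right)} - V{\left(-126,-95 \right)} = \frac{5}{2} - \frac{\left(-126\right)^{2}}{3} = \frac{5}{2} - \frac{1}{3} \cdot 15876 = \frac{5}{2} - 5292 = - \frac{10579}{2}$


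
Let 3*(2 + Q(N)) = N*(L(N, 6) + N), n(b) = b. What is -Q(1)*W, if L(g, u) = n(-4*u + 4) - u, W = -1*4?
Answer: -124/3 ≈ -41.333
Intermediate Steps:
W = -4
L(g, u) = 4 - 5*u (L(g, u) = (-4*u + 4) - u = (4 - 4*u) - u = 4 - 5*u)
Q(N) = -2 + N*(-26 + N)/3 (Q(N) = -2 + (N*((4 - 5*6) + N))/3 = -2 + (N*((4 - 30) + N))/3 = -2 + (N*(-26 + N))/3 = -2 + N*(-26 + N)/3)
-Q(1)*W = -(-2 - 26/3*1 + (⅓)*1²)*(-4) = -(-2 - 26/3 + (⅓)*1)*(-4) = -(-2 - 26/3 + ⅓)*(-4) = -(-31)*(-4)/3 = -1*124/3 = -124/3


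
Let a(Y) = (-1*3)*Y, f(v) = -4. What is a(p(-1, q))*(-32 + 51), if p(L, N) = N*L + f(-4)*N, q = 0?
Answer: 0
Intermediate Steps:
p(L, N) = -4*N + L*N (p(L, N) = N*L - 4*N = L*N - 4*N = -4*N + L*N)
a(Y) = -3*Y
a(p(-1, q))*(-32 + 51) = (-0*(-4 - 1))*(-32 + 51) = -0*(-5)*19 = -3*0*19 = 0*19 = 0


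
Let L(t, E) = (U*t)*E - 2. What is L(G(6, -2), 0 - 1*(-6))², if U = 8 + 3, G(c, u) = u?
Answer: 17956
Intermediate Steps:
U = 11
L(t, E) = -2 + 11*E*t (L(t, E) = (11*t)*E - 2 = 11*E*t - 2 = -2 + 11*E*t)
L(G(6, -2), 0 - 1*(-6))² = (-2 + 11*(0 - 1*(-6))*(-2))² = (-2 + 11*(0 + 6)*(-2))² = (-2 + 11*6*(-2))² = (-2 - 132)² = (-134)² = 17956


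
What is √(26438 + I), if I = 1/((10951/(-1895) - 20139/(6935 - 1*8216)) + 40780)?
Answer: 3*√65308599747964729353422/4715113394 ≈ 162.60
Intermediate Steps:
I = 115595/4715113394 (I = 1/((10951*(-1/1895) - 20139/(6935 - 8216)) + 40780) = 1/((-10951/1895 - 20139/(-1281)) + 40780) = 1/((-10951/1895 - 20139*(-1/1281)) + 40780) = 1/((-10951/1895 + 959/61) + 40780) = 1/(1149294/115595 + 40780) = 1/(4715113394/115595) = 115595/4715113394 ≈ 2.4516e-5)
√(26438 + I) = √(26438 + 115595/4715113394) = √(124658168026167/4715113394) = 3*√65308599747964729353422/4715113394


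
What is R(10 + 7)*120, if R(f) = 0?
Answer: 0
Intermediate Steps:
R(10 + 7)*120 = 0*120 = 0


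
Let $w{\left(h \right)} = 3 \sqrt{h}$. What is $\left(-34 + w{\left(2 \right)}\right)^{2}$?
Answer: $1174 - 204 \sqrt{2} \approx 885.5$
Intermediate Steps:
$\left(-34 + w{\left(2 \right)}\right)^{2} = \left(-34 + 3 \sqrt{2}\right)^{2}$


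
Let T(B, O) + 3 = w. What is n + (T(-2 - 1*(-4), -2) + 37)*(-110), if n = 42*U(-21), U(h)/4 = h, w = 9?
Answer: -8258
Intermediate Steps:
U(h) = 4*h
T(B, O) = 6 (T(B, O) = -3 + 9 = 6)
n = -3528 (n = 42*(4*(-21)) = 42*(-84) = -3528)
n + (T(-2 - 1*(-4), -2) + 37)*(-110) = -3528 + (6 + 37)*(-110) = -3528 + 43*(-110) = -3528 - 4730 = -8258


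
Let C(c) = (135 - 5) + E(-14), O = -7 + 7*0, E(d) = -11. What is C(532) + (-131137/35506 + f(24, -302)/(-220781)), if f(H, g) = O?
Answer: 903894662679/7839050186 ≈ 115.31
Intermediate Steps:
O = -7 (O = -7 + 0 = -7)
f(H, g) = -7
C(c) = 119 (C(c) = (135 - 5) - 11 = 130 - 11 = 119)
C(532) + (-131137/35506 + f(24, -302)/(-220781)) = 119 + (-131137/35506 - 7/(-220781)) = 119 + (-131137*1/35506 - 7*(-1/220781)) = 119 + (-131137/35506 + 7/220781) = 119 - 28952309455/7839050186 = 903894662679/7839050186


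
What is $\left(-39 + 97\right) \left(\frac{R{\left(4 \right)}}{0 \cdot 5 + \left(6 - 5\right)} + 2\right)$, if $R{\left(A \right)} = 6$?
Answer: $464$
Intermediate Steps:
$\left(-39 + 97\right) \left(\frac{R{\left(4 \right)}}{0 \cdot 5 + \left(6 - 5\right)} + 2\right) = \left(-39 + 97\right) \left(\frac{6}{0 \cdot 5 + \left(6 - 5\right)} + 2\right) = 58 \left(\frac{6}{0 + \left(6 - 5\right)} + 2\right) = 58 \left(\frac{6}{0 + 1} + 2\right) = 58 \left(\frac{6}{1} + 2\right) = 58 \left(6 \cdot 1 + 2\right) = 58 \left(6 + 2\right) = 58 \cdot 8 = 464$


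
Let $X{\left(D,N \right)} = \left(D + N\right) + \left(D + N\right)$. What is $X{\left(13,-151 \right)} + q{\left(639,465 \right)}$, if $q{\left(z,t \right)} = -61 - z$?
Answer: $-976$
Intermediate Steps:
$X{\left(D,N \right)} = 2 D + 2 N$
$X{\left(13,-151 \right)} + q{\left(639,465 \right)} = \left(2 \cdot 13 + 2 \left(-151\right)\right) - 700 = \left(26 - 302\right) - 700 = -276 - 700 = -976$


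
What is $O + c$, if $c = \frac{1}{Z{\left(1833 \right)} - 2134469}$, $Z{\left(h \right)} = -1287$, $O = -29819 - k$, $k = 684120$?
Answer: $- \frac{1524799502885}{2135756} \approx -7.1394 \cdot 10^{5}$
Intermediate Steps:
$O = -713939$ ($O = -29819 - 684120 = -713939$)
$c = - \frac{1}{2135756}$ ($c = \frac{1}{-1287 - 2134469} = \frac{1}{-2135756} = - \frac{1}{2135756} \approx -4.6822 \cdot 10^{-7}$)
$O + c = -713939 - \frac{1}{2135756} = - \frac{1524799502885}{2135756}$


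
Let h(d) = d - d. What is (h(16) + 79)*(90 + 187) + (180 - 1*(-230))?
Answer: 22293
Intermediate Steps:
h(d) = 0
(h(16) + 79)*(90 + 187) + (180 - 1*(-230)) = (0 + 79)*(90 + 187) + (180 - 1*(-230)) = 79*277 + (180 + 230) = 21883 + 410 = 22293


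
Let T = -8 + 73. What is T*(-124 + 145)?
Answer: 1365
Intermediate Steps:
T = 65
T*(-124 + 145) = 65*(-124 + 145) = 65*21 = 1365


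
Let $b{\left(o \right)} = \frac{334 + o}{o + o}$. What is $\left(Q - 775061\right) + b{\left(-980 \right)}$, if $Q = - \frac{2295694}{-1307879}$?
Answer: $- \frac{993409613281583}{1281721420} \approx -7.7506 \cdot 10^{5}$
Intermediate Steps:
$b{\left(o \right)} = \frac{334 + o}{2 o}$
$Q = \frac{2295694}{1307879}$ ($Q = \left(-2295694\right) \left(- \frac{1}{1307879}\right) = \frac{2295694}{1307879} \approx 1.7553$)
$\left(Q - 775061\right) + b{\left(-980 \right)} = \left(\frac{2295694}{1307879} - 775061\right) + \frac{334 - 980}{2 \left(-980\right)} = - \frac{1013683709925}{1307879} + \frac{1}{2} \left(- \frac{1}{980}\right) \left(-646\right) = - \frac{1013683709925}{1307879} + \frac{323}{980} = - \frac{993409613281583}{1281721420}$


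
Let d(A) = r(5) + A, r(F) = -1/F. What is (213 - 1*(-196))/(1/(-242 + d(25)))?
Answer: -444174/5 ≈ -88835.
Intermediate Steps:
d(A) = -⅕ + A (d(A) = -1/5 + A = -1*⅕ + A = -⅕ + A)
(213 - 1*(-196))/(1/(-242 + d(25))) = (213 - 1*(-196))/(1/(-242 + (-⅕ + 25))) = (213 + 196)/(1/(-242 + 124/5)) = 409/(1/(-1086/5)) = 409/(-5/1086) = 409*(-1086/5) = -444174/5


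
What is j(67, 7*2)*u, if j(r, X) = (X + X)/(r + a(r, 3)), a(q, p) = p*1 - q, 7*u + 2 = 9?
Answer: 28/3 ≈ 9.3333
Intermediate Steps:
u = 1 (u = -2/7 + (⅐)*9 = -2/7 + 9/7 = 1)
a(q, p) = p - q
j(r, X) = 2*X/3 (j(r, X) = (X + X)/(r + (3 - r)) = (2*X)/3 = (2*X)*(⅓) = 2*X/3)
j(67, 7*2)*u = (2*(7*2)/3)*1 = ((⅔)*14)*1 = (28/3)*1 = 28/3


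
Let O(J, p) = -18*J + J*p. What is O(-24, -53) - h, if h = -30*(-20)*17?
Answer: -8496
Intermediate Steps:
h = 10200 (h = 600*17 = 10200)
O(-24, -53) - h = -24*(-18 - 53) - 1*10200 = -24*(-71) - 10200 = 1704 - 10200 = -8496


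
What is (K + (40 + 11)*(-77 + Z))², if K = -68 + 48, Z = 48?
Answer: 2247001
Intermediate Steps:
K = -20
(K + (40 + 11)*(-77 + Z))² = (-20 + (40 + 11)*(-77 + 48))² = (-20 + 51*(-29))² = (-20 - 1479)² = (-1499)² = 2247001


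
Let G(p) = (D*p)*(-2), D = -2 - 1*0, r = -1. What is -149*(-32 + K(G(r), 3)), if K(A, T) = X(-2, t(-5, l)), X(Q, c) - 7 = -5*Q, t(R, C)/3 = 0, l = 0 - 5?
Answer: 2235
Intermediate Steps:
l = -5
D = -2 (D = -2 + 0 = -2)
t(R, C) = 0 (t(R, C) = 3*0 = 0)
X(Q, c) = 7 - 5*Q
G(p) = 4*p (G(p) = -2*p*(-2) = 4*p)
K(A, T) = 17 (K(A, T) = 7 - 5*(-2) = 7 + 10 = 17)
-149*(-32 + K(G(r), 3)) = -149*(-32 + 17) = -149*(-15) = 2235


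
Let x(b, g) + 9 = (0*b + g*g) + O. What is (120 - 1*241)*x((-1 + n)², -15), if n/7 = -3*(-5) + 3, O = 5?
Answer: -26741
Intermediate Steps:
n = 126 (n = 7*(-3*(-5) + 3) = 7*(15 + 3) = 7*18 = 126)
x(b, g) = -4 + g² (x(b, g) = -9 + ((0*b + g*g) + 5) = -9 + ((0 + g²) + 5) = -9 + (g² + 5) = -9 + (5 + g²) = -4 + g²)
(120 - 1*241)*x((-1 + n)², -15) = (120 - 1*241)*(-4 + (-15)²) = (120 - 241)*(-4 + 225) = -121*221 = -26741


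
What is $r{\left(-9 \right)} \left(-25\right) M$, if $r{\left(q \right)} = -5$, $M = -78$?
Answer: $-9750$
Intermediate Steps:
$r{\left(-9 \right)} \left(-25\right) M = \left(-5\right) \left(-25\right) \left(-78\right) = 125 \left(-78\right) = -9750$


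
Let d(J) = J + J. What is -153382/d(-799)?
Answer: 76691/799 ≈ 95.984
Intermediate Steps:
d(J) = 2*J
-153382/d(-799) = -153382/(2*(-799)) = -153382/(-1598) = -153382*(-1/1598) = 76691/799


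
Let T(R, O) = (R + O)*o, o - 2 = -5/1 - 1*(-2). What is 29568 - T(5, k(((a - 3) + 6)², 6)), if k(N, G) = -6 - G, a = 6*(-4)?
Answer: 29561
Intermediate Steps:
o = -1 (o = 2 + (-5/1 - 1*(-2)) = 2 + (-5*1 + 2) = 2 + (-5 + 2) = 2 - 3 = -1)
a = -24
T(R, O) = -O - R (T(R, O) = (R + O)*(-1) = (O + R)*(-1) = -O - R)
29568 - T(5, k(((a - 3) + 6)², 6)) = 29568 - (-(-6 - 1*6) - 1*5) = 29568 - (-(-6 - 6) - 5) = 29568 - (-1*(-12) - 5) = 29568 - (12 - 5) = 29568 - 1*7 = 29568 - 7 = 29561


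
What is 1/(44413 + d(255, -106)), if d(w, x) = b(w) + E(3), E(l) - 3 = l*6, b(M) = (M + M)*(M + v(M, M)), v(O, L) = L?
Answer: 1/304534 ≈ 3.2837e-6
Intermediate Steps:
b(M) = 4*M² (b(M) = (M + M)*(M + M) = (2*M)*(2*M) = 4*M²)
E(l) = 3 + 6*l (E(l) = 3 + l*6 = 3 + 6*l)
d(w, x) = 21 + 4*w² (d(w, x) = 4*w² + (3 + 6*3) = 4*w² + (3 + 18) = 4*w² + 21 = 21 + 4*w²)
1/(44413 + d(255, -106)) = 1/(44413 + (21 + 4*255²)) = 1/(44413 + (21 + 4*65025)) = 1/(44413 + (21 + 260100)) = 1/(44413 + 260121) = 1/304534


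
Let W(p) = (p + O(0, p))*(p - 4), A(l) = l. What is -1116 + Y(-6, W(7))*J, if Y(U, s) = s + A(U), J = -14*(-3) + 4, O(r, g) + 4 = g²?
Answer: 5784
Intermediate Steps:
O(r, g) = -4 + g²
W(p) = (-4 + p)*(-4 + p + p²) (W(p) = (p + (-4 + p²))*(p - 4) = (-4 + p + p²)*(-4 + p) = (-4 + p)*(-4 + p + p²))
J = 46 (J = 42 + 4 = 46)
Y(U, s) = U + s (Y(U, s) = s + U = U + s)
-1116 + Y(-6, W(7))*J = -1116 + (-6 + (16 + 7³ - 8*7 - 3*7²))*46 = -1116 + (-6 + (16 + 343 - 56 - 3*49))*46 = -1116 + (-6 + (16 + 343 - 56 - 147))*46 = -1116 + (-6 + 156)*46 = -1116 + 150*46 = -1116 + 6900 = 5784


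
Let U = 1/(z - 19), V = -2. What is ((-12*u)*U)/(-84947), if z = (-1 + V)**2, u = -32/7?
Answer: 192/2973145 ≈ 6.4578e-5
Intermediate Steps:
u = -32/7 (u = -32*1/7 = -32/7 ≈ -4.5714)
z = 9 (z = (-1 - 2)**2 = (-3)**2 = 9)
U = -1/10 (U = 1/(9 - 19) = 1/(-10) = -1/10 ≈ -0.10000)
((-12*u)*U)/(-84947) = (-12*(-32/7)*(-1/10))/(-84947) = ((384/7)*(-1/10))*(-1/84947) = -192/35*(-1/84947) = 192/2973145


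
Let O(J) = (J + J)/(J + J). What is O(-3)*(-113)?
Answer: -113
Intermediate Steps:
O(J) = 1 (O(J) = (2*J)/((2*J)) = (2*J)*(1/(2*J)) = 1)
O(-3)*(-113) = 1*(-113) = -113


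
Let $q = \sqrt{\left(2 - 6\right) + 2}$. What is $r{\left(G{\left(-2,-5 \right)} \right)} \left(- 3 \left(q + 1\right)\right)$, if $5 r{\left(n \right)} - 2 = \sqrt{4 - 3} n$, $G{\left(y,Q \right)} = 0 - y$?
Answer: $- \frac{12}{5} - \frac{12 i \sqrt{2}}{5} \approx -2.4 - 3.3941 i$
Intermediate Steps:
$G{\left(y,Q \right)} = - y$
$q = i \sqrt{2}$ ($q = \sqrt{\left(2 - 6\right) + 2} = \sqrt{-4 + 2} = \sqrt{-2} = i \sqrt{2} \approx 1.4142 i$)
$r{\left(n \right)} = \frac{2}{5} + \frac{n}{5}$ ($r{\left(n \right)} = \frac{2}{5} + \frac{\sqrt{4 - 3} n}{5} = \frac{2}{5} + \frac{\sqrt{1} n}{5} = \frac{2}{5} + \frac{1 n}{5} = \frac{2}{5} + \frac{n}{5}$)
$r{\left(G{\left(-2,-5 \right)} \right)} \left(- 3 \left(q + 1\right)\right) = \left(\frac{2}{5} + \frac{\left(-1\right) \left(-2\right)}{5}\right) \left(- 3 \left(i \sqrt{2} + 1\right)\right) = \left(\frac{2}{5} + \frac{1}{5} \cdot 2\right) \left(- 3 \left(1 + i \sqrt{2}\right)\right) = \left(\frac{2}{5} + \frac{2}{5}\right) \left(-3 - 3 i \sqrt{2}\right) = \frac{4 \left(-3 - 3 i \sqrt{2}\right)}{5} = - \frac{12}{5} - \frac{12 i \sqrt{2}}{5}$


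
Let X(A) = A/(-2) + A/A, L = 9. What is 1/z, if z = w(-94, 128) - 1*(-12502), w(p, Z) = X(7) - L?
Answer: 2/24981 ≈ 8.0061e-5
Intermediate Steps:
X(A) = 1 - A/2 (X(A) = A*(-½) + 1 = -A/2 + 1 = 1 - A/2)
w(p, Z) = -23/2 (w(p, Z) = (1 - ½*7) - 1*9 = (1 - 7/2) - 9 = -5/2 - 9 = -23/2)
z = 24981/2 (z = -23/2 - 1*(-12502) = -23/2 + 12502 = 24981/2 ≈ 12491.)
1/z = 1/(24981/2) = 2/24981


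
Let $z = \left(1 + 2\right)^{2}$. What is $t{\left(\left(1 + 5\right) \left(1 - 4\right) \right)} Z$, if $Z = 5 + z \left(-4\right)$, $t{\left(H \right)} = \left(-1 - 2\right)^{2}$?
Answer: $-279$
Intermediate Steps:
$z = 9$ ($z = 3^{2} = 9$)
$t{\left(H \right)} = 9$ ($t{\left(H \right)} = \left(-3\right)^{2} = 9$)
$Z = -31$ ($Z = 5 + 9 \left(-4\right) = 5 - 36 = -31$)
$t{\left(\left(1 + 5\right) \left(1 - 4\right) \right)} Z = 9 \left(-31\right) = -279$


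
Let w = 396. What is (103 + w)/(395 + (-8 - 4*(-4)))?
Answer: 499/403 ≈ 1.2382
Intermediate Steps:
(103 + w)/(395 + (-8 - 4*(-4))) = (103 + 396)/(395 + (-8 - 4*(-4))) = 499/(395 + (-8 + 16)) = 499/(395 + 8) = 499/403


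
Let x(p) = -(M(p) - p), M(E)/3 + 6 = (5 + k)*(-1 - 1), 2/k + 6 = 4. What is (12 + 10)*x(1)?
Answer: 946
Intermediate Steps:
k = -1 (k = 2/(-6 + 4) = 2/(-2) = 2*(-1/2) = -1)
M(E) = -42 (M(E) = -18 + 3*((5 - 1)*(-1 - 1)) = -18 + 3*(4*(-2)) = -18 + 3*(-8) = -18 - 24 = -42)
x(p) = 42 + p (x(p) = -(-42 - p) = 42 + p)
(12 + 10)*x(1) = (12 + 10)*(42 + 1) = 22*43 = 946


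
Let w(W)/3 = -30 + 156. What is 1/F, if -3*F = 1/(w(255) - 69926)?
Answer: 208644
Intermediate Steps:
w(W) = 378 (w(W) = 3*(-30 + 156) = 3*126 = 378)
F = 1/208644 (F = -1/(3*(378 - 69926)) = -⅓/(-69548) = -⅓*(-1/69548) = 1/208644 ≈ 4.7929e-6)
1/F = 1/(1/208644) = 208644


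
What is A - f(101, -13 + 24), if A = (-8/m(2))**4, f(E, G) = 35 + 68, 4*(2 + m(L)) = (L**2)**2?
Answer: 153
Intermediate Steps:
m(L) = -2 + L**4/4 (m(L) = -2 + (L**2)**2/4 = -2 + L**4/4)
f(E, G) = 103
A = 256 (A = (-8/(-2 + (1/4)*2**4))**4 = (-8/(-2 + (1/4)*16))**4 = (-8/(-2 + 4))**4 = (-8/2)**4 = (-8*1/2)**4 = (-4)**4 = 256)
A - f(101, -13 + 24) = 256 - 1*103 = 256 - 103 = 153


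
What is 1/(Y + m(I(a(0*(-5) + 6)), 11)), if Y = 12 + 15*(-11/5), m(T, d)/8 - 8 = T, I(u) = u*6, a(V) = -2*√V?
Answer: -43/53447 - 96*√6/53447 ≈ -0.0052042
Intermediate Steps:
I(u) = 6*u
m(T, d) = 64 + 8*T
Y = -21 (Y = 12 + 15*(-11*⅕) = 12 + 15*(-11/5) = 12 - 33 = -21)
1/(Y + m(I(a(0*(-5) + 6)), 11)) = 1/(-21 + (64 + 8*(6*(-2*√(0*(-5) + 6))))) = 1/(-21 + (64 + 8*(6*(-2*√(0 + 6))))) = 1/(-21 + (64 + 8*(6*(-2*√6)))) = 1/(-21 + (64 + 8*(-12*√6))) = 1/(-21 + (64 - 96*√6)) = 1/(43 - 96*√6)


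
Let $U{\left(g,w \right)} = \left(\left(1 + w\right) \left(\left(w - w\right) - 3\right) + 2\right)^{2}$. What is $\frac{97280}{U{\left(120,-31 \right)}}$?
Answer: $\frac{6080}{529} \approx 11.493$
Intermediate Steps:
$U{\left(g,w \right)} = \left(-1 - 3 w\right)^{2}$ ($U{\left(g,w \right)} = \left(\left(1 + w\right) \left(0 - 3\right) + 2\right)^{2} = \left(\left(1 + w\right) \left(-3\right) + 2\right)^{2} = \left(\left(-3 - 3 w\right) + 2\right)^{2} = \left(-1 - 3 w\right)^{2}$)
$\frac{97280}{U{\left(120,-31 \right)}} = \frac{97280}{\left(1 + 3 \left(-31\right)\right)^{2}} = \frac{97280}{\left(1 - 93\right)^{2}} = \frac{97280}{\left(-92\right)^{2}} = \frac{97280}{8464} = 97280 \cdot \frac{1}{8464} = \frac{6080}{529}$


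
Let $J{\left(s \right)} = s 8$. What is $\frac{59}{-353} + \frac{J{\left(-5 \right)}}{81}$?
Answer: $- \frac{18899}{28593} \approx -0.66097$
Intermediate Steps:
$J{\left(s \right)} = 8 s$
$\frac{59}{-353} + \frac{J{\left(-5 \right)}}{81} = \frac{59}{-353} + \frac{8 \left(-5\right)}{81} = 59 \left(- \frac{1}{353}\right) - \frac{40}{81} = - \frac{59}{353} - \frac{40}{81} = - \frac{18899}{28593}$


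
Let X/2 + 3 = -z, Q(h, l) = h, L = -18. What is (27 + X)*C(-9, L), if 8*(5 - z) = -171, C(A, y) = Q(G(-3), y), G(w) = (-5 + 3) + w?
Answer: 635/4 ≈ 158.75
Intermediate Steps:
G(w) = -2 + w
C(A, y) = -5 (C(A, y) = -2 - 3 = -5)
z = 211/8 (z = 5 - ⅛*(-171) = 5 + 171/8 = 211/8 ≈ 26.375)
X = -235/4 (X = -6 + 2*(-1*211/8) = -6 + 2*(-211/8) = -6 - 211/4 = -235/4 ≈ -58.750)
(27 + X)*C(-9, L) = (27 - 235/4)*(-5) = -127/4*(-5) = 635/4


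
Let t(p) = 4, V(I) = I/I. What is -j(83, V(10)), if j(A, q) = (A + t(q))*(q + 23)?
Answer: -2088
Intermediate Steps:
V(I) = 1
j(A, q) = (4 + A)*(23 + q) (j(A, q) = (A + 4)*(q + 23) = (4 + A)*(23 + q))
-j(83, V(10)) = -(92 + 4*1 + 23*83 + 83*1) = -(92 + 4 + 1909 + 83) = -1*2088 = -2088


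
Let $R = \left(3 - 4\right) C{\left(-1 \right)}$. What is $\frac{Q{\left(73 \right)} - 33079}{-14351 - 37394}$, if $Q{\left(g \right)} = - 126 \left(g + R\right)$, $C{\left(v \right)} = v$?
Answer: $\frac{42403}{51745} \approx 0.81946$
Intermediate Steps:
$R = 1$ ($R = \left(3 - 4\right) \left(-1\right) = \left(-1\right) \left(-1\right) = 1$)
$Q{\left(g \right)} = -126 - 126 g$ ($Q{\left(g \right)} = - 126 \left(g + 1\right) = - 126 \left(1 + g\right) = -126 - 126 g$)
$\frac{Q{\left(73 \right)} - 33079}{-14351 - 37394} = \frac{\left(-126 - 9198\right) - 33079}{-14351 - 37394} = \frac{\left(-126 - 9198\right) - 33079}{-51745} = \left(-9324 - 33079\right) \left(- \frac{1}{51745}\right) = \left(-42403\right) \left(- \frac{1}{51745}\right) = \frac{42403}{51745}$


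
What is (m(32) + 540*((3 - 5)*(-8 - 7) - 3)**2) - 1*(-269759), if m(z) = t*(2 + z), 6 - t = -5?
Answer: 663793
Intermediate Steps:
t = 11 (t = 6 - 1*(-5) = 6 + 5 = 11)
m(z) = 22 + 11*z (m(z) = 11*(2 + z) = 22 + 11*z)
(m(32) + 540*((3 - 5)*(-8 - 7) - 3)**2) - 1*(-269759) = ((22 + 11*32) + 540*((3 - 5)*(-8 - 7) - 3)**2) - 1*(-269759) = ((22 + 352) + 540*(-2*(-15) - 3)**2) + 269759 = (374 + 540*(30 - 3)**2) + 269759 = (374 + 540*27**2) + 269759 = (374 + 540*729) + 269759 = (374 + 393660) + 269759 = 394034 + 269759 = 663793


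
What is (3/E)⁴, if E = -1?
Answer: 81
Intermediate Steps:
(3/E)⁴ = (3/(-1))⁴ = (3*(-1))⁴ = (-3)⁴ = 81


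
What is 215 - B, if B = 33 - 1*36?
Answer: 218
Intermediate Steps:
B = -3 (B = 33 - 36 = -3)
215 - B = 215 - 1*(-3) = 215 + 3 = 218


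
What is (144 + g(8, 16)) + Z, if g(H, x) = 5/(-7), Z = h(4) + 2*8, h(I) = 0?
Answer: 1115/7 ≈ 159.29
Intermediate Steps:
Z = 16 (Z = 0 + 2*8 = 0 + 16 = 16)
g(H, x) = -5/7 (g(H, x) = 5*(-1/7) = -5/7)
(144 + g(8, 16)) + Z = (144 - 5/7) + 16 = 1003/7 + 16 = 1115/7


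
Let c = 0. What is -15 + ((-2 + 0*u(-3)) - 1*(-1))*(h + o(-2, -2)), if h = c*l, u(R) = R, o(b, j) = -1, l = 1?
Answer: -14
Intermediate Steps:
h = 0 (h = 0*1 = 0)
-15 + ((-2 + 0*u(-3)) - 1*(-1))*(h + o(-2, -2)) = -15 + ((-2 + 0*(-3)) - 1*(-1))*(0 - 1) = -15 + ((-2 + 0) + 1)*(-1) = -15 + (-2 + 1)*(-1) = -15 - 1*(-1) = -15 + 1 = -14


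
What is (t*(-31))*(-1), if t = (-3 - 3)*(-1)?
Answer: 186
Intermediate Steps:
t = 6 (t = -6*(-1) = 6)
(t*(-31))*(-1) = (6*(-31))*(-1) = -186*(-1) = 186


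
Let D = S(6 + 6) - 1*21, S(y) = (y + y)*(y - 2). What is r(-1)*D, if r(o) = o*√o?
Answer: -219*I ≈ -219.0*I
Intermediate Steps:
r(o) = o^(3/2)
S(y) = 2*y*(-2 + y) (S(y) = (2*y)*(-2 + y) = 2*y*(-2 + y))
D = 219 (D = 2*(6 + 6)*(-2 + (6 + 6)) - 1*21 = 2*12*(-2 + 12) - 21 = 2*12*10 - 21 = 240 - 21 = 219)
r(-1)*D = (-1)^(3/2)*219 = -I*219 = -219*I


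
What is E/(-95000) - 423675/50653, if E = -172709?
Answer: -31500896023/4812035000 ≈ -6.5463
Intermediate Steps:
E/(-95000) - 423675/50653 = -172709/(-95000) - 423675/50653 = -172709*(-1/95000) - 423675*1/50653 = 172709/95000 - 423675/50653 = -31500896023/4812035000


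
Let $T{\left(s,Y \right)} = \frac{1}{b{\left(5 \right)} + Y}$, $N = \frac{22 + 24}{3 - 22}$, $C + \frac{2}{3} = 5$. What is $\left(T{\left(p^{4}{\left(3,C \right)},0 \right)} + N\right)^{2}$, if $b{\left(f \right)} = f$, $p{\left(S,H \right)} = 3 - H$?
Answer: $\frac{44521}{9025} \approx 4.9331$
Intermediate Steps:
$C = \frac{13}{3}$ ($C = - \frac{2}{3} + 5 = \frac{13}{3} \approx 4.3333$)
$N = - \frac{46}{19}$ ($N = \frac{46}{-19} = 46 \left(- \frac{1}{19}\right) = - \frac{46}{19} \approx -2.4211$)
$T{\left(s,Y \right)} = \frac{1}{5 + Y}$
$\left(T{\left(p^{4}{\left(3,C \right)},0 \right)} + N\right)^{2} = \left(\frac{1}{5 + 0} - \frac{46}{19}\right)^{2} = \left(\frac{1}{5} - \frac{46}{19}\right)^{2} = \left(- \frac{211}{95}\right)^{2} = \frac{44521}{9025}$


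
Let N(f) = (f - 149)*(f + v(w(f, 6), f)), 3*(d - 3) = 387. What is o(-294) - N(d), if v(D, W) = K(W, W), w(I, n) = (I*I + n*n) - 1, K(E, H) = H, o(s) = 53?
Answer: 4541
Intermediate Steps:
w(I, n) = -1 + I**2 + n**2 (w(I, n) = (I**2 + n**2) - 1 = -1 + I**2 + n**2)
d = 132 (d = 3 + (1/3)*387 = 3 + 129 = 132)
v(D, W) = W
N(f) = 2*f*(-149 + f) (N(f) = (f - 149)*(f + f) = (-149 + f)*(2*f) = 2*f*(-149 + f))
o(-294) - N(d) = 53 - 2*132*(-149 + 132) = 53 - 2*132*(-17) = 53 - 1*(-4488) = 53 + 4488 = 4541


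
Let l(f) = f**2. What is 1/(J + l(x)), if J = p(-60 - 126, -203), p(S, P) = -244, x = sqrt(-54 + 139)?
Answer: -1/159 ≈ -0.0062893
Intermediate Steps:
x = sqrt(85) ≈ 9.2195
J = -244
1/(J + l(x)) = 1/(-244 + (sqrt(85))**2) = 1/(-244 + 85) = 1/(-159) = -1/159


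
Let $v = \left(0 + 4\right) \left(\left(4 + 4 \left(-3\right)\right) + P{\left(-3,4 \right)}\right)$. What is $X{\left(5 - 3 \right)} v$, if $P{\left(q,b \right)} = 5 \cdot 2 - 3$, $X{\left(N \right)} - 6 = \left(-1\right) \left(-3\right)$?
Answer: $-36$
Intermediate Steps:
$X{\left(N \right)} = 9$ ($X{\left(N \right)} = 6 - -3 = 6 + 3 = 9$)
$P{\left(q,b \right)} = 7$ ($P{\left(q,b \right)} = 10 - 3 = 7$)
$v = -4$ ($v = \left(0 + 4\right) \left(\left(4 + 4 \left(-3\right)\right) + 7\right) = 4 \left(\left(4 - 12\right) + 7\right) = 4 \left(-8 + 7\right) = 4 \left(-1\right) = -4$)
$X{\left(5 - 3 \right)} v = 9 \left(-4\right) = -36$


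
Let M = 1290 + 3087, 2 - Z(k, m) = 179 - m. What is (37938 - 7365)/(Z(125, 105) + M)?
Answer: 10191/1435 ≈ 7.1017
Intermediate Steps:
Z(k, m) = -177 + m (Z(k, m) = 2 - (179 - m) = 2 + (-179 + m) = -177 + m)
M = 4377
(37938 - 7365)/(Z(125, 105) + M) = (37938 - 7365)/((-177 + 105) + 4377) = 30573/(-72 + 4377) = 30573/4305 = 30573*(1/4305) = 10191/1435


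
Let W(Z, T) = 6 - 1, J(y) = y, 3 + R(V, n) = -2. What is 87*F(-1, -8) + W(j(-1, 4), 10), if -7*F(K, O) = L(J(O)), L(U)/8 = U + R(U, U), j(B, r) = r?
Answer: 9083/7 ≈ 1297.6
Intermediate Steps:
R(V, n) = -5 (R(V, n) = -3 - 2 = -5)
W(Z, T) = 5
L(U) = -40 + 8*U (L(U) = 8*(U - 5) = 8*(-5 + U) = -40 + 8*U)
F(K, O) = 40/7 - 8*O/7 (F(K, O) = -(-40 + 8*O)/7 = 40/7 - 8*O/7)
87*F(-1, -8) + W(j(-1, 4), 10) = 87*(40/7 - 8/7*(-8)) + 5 = 87*(40/7 + 64/7) + 5 = 87*(104/7) + 5 = 9048/7 + 5 = 9083/7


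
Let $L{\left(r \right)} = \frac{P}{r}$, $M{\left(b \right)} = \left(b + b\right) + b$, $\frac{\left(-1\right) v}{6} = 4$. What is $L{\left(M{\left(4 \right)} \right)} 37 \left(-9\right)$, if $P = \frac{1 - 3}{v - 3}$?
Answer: $- \frac{37}{18} \approx -2.0556$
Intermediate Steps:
$v = -24$ ($v = \left(-6\right) 4 = -24$)
$P = \frac{2}{27}$ ($P = \frac{1 - 3}{-24 - 3} = - \frac{2}{-27} = \left(-2\right) \left(- \frac{1}{27}\right) = \frac{2}{27} \approx 0.074074$)
$M{\left(b \right)} = 3 b$ ($M{\left(b \right)} = 2 b + b = 3 b$)
$L{\left(r \right)} = \frac{2}{27 r}$
$L{\left(M{\left(4 \right)} \right)} 37 \left(-9\right) = \frac{2}{27 \cdot 3 \cdot 4} \cdot 37 \left(-9\right) = \frac{2}{27 \cdot 12} \cdot 37 \left(-9\right) = \frac{2}{27} \cdot \frac{1}{12} \cdot 37 \left(-9\right) = \frac{1}{162} \cdot 37 \left(-9\right) = \frac{37}{162} \left(-9\right) = - \frac{37}{18}$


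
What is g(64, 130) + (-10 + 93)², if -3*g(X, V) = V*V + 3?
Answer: 3764/3 ≈ 1254.7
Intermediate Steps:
g(X, V) = -1 - V²/3 (g(X, V) = -(V*V + 3)/3 = -(V² + 3)/3 = -(3 + V²)/3 = -1 - V²/3)
g(64, 130) + (-10 + 93)² = (-1 - ⅓*130²) + (-10 + 93)² = (-1 - ⅓*16900) + 83² = (-1 - 16900/3) + 6889 = -16903/3 + 6889 = 3764/3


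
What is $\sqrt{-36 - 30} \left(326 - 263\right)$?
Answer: $63 i \sqrt{66} \approx 511.81 i$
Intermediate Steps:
$\sqrt{-36 - 30} \left(326 - 263\right) = \sqrt{-66} \cdot 63 = i \sqrt{66} \cdot 63 = 63 i \sqrt{66}$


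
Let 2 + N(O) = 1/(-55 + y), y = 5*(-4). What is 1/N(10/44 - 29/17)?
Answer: -75/151 ≈ -0.49669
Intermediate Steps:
y = -20
N(O) = -151/75 (N(O) = -2 + 1/(-55 - 20) = -2 + 1/(-75) = -2 - 1/75 = -151/75)
1/N(10/44 - 29/17) = 1/(-151/75) = -75/151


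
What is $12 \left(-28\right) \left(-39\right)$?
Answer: $13104$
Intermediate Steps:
$12 \left(-28\right) \left(-39\right) = \left(-336\right) \left(-39\right) = 13104$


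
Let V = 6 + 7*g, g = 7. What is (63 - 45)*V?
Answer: 990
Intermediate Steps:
V = 55 (V = 6 + 7*7 = 6 + 49 = 55)
(63 - 45)*V = (63 - 45)*55 = 18*55 = 990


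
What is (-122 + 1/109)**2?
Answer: 176810209/11881 ≈ 14882.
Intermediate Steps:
(-122 + 1/109)**2 = (-13297/109)**2 = 176810209/11881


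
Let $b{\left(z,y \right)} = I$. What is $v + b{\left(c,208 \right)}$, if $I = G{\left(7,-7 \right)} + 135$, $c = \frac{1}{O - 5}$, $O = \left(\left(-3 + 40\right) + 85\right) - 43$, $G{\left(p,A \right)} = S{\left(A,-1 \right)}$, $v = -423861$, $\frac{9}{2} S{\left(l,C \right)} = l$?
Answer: $- \frac{3813548}{9} \approx -4.2373 \cdot 10^{5}$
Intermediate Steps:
$S{\left(l,C \right)} = \frac{2 l}{9}$
$G{\left(p,A \right)} = \frac{2 A}{9}$
$O = 79$ ($O = \left(37 + 85\right) - 43 = 122 - 43 = 79$)
$c = \frac{1}{74}$ ($c = \frac{1}{79 - 5} = \frac{1}{74} \approx 0.013514$)
$I = \frac{1201}{9}$ ($I = \frac{2}{9} \left(-7\right) + 135 = - \frac{14}{9} + 135 = \frac{1201}{9} \approx 133.44$)
$b{\left(z,y \right)} = \frac{1201}{9}$
$v + b{\left(c,208 \right)} = -423861 + \frac{1201}{9} = - \frac{3813548}{9}$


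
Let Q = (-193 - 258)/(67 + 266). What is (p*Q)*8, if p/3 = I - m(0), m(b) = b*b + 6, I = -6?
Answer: 14432/37 ≈ 390.05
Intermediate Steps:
m(b) = 6 + b**2 (m(b) = b**2 + 6 = 6 + b**2)
p = -36 (p = 3*(-6 - (6 + 0**2)) = 3*(-6 - (6 + 0)) = 3*(-6 - 1*6) = 3*(-6 - 6) = 3*(-12) = -36)
Q = -451/333 ≈ -1.3544
(p*Q)*8 = -36*(-451/333)*8 = (1804/37)*8 = 14432/37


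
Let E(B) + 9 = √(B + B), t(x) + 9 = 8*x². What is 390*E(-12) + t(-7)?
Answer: -3127 + 780*I*√6 ≈ -3127.0 + 1910.6*I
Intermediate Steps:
t(x) = -9 + 8*x²
E(B) = -9 + √2*√B (E(B) = -9 + √(B + B) = -9 + √(2*B) = -9 + √2*√B)
390*E(-12) + t(-7) = 390*(-9 + √2*√(-12)) + (-9 + 8*(-7)²) = 390*(-9 + √2*(2*I*√3)) + (-9 + 8*49) = 390*(-9 + 2*I*√6) + (-9 + 392) = (-3510 + 780*I*√6) + 383 = -3127 + 780*I*√6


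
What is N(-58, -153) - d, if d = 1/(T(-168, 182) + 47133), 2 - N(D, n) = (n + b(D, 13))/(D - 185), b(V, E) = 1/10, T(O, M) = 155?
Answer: 78756949/57454920 ≈ 1.3708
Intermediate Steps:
b(V, E) = ⅒
N(D, n) = 2 - (⅒ + n)/(-185 + D) (N(D, n) = 2 - (n + ⅒)/(D - 185) = 2 - (⅒ + n)/(-185 + D))
d = 1/47288 (d = 1/(155 + 47133) = 1/47288 ≈ 2.1147e-5)
N(-58, -153) - d = (-3701/10 - 1*(-153) + 2*(-58))/(-185 - 58) - 1*1/47288 = (-3701/10 + 153 - 116)/(-243) - 1/47288 = -1/243*(-3331/10) - 1/47288 = 3331/2430 - 1/47288 = 78756949/57454920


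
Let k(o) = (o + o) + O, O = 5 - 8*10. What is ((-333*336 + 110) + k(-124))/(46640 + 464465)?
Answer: -112101/511105 ≈ -0.21933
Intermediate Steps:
O = -75 (O = 5 - 80 = -75)
k(o) = -75 + 2*o (k(o) = (o + o) - 75 = 2*o - 75 = -75 + 2*o)
((-333*336 + 110) + k(-124))/(46640 + 464465) = ((-333*336 + 110) + (-75 + 2*(-124)))/(46640 + 464465) = ((-111888 + 110) + (-75 - 248))/511105 = (-111778 - 323)*(1/511105) = -112101*1/511105 = -112101/511105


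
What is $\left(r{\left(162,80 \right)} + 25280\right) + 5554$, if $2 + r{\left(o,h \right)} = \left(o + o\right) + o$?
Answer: $31318$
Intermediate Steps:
$r{\left(o,h \right)} = -2 + 3 o$ ($r{\left(o,h \right)} = -2 + \left(\left(o + o\right) + o\right) = -2 + \left(2 o + o\right) = -2 + 3 o$)
$\left(r{\left(162,80 \right)} + 25280\right) + 5554 = \left(\left(-2 + 3 \cdot 162\right) + 25280\right) + 5554 = \left(\left(-2 + 486\right) + 25280\right) + 5554 = \left(484 + 25280\right) + 5554 = 25764 + 5554 = 31318$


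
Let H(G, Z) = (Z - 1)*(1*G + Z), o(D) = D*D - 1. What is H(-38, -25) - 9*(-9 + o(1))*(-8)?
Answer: 990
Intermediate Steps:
o(D) = -1 + D² (o(D) = D² - 1 = -1 + D²)
H(G, Z) = (-1 + Z)*(G + Z)
H(-38, -25) - 9*(-9 + o(1))*(-8) = ((-25)² - 1*(-38) - 1*(-25) - 38*(-25)) - 9*(-9 + (-1 + 1²))*(-8) = (625 + 38 + 25 + 950) - 9*(-9 + (-1 + 1))*(-8) = 1638 - 9*(-9 + 0)*(-8) = 1638 - 9*(-9*(-8)) = 1638 - 9*72 = 1638 - 1*648 = 1638 - 648 = 990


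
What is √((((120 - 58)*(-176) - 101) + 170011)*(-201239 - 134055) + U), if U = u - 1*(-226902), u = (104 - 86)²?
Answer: I*√53310848186 ≈ 2.3089e+5*I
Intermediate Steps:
u = 324 (u = 18² = 324)
U = 227226 (U = 324 - 1*(-226902) = 324 + 226902 = 227226)
√((((120 - 58)*(-176) - 101) + 170011)*(-201239 - 134055) + U) = √((((120 - 58)*(-176) - 101) + 170011)*(-201239 - 134055) + 227226) = √(((62*(-176) - 101) + 170011)*(-335294) + 227226) = √(((-10912 - 101) + 170011)*(-335294) + 227226) = √((-11013 + 170011)*(-335294) + 227226) = √(158998*(-335294) + 227226) = √(-53311075412 + 227226) = √(-53310848186) = I*√53310848186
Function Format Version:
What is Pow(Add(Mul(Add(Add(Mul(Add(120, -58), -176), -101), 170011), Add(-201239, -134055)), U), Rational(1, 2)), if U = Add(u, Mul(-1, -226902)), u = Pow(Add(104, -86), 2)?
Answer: Mul(I, Pow(53310848186, Rational(1, 2))) ≈ Mul(2.3089e+5, I)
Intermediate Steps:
u = 324 (u = Pow(18, 2) = 324)
U = 227226 (U = Add(324, Mul(-1, -226902)) = Add(324, 226902) = 227226)
Pow(Add(Mul(Add(Add(Mul(Add(120, -58), -176), -101), 170011), Add(-201239, -134055)), U), Rational(1, 2)) = Pow(Add(Mul(Add(Add(Mul(Add(120, -58), -176), -101), 170011), Add(-201239, -134055)), 227226), Rational(1, 2)) = Pow(Add(Mul(Add(Add(Mul(62, -176), -101), 170011), -335294), 227226), Rational(1, 2)) = Pow(Add(Mul(Add(Add(-10912, -101), 170011), -335294), 227226), Rational(1, 2)) = Pow(Add(Mul(Add(-11013, 170011), -335294), 227226), Rational(1, 2)) = Pow(Add(Mul(158998, -335294), 227226), Rational(1, 2)) = Pow(Add(-53311075412, 227226), Rational(1, 2)) = Pow(-53310848186, Rational(1, 2)) = Mul(I, Pow(53310848186, Rational(1, 2)))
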